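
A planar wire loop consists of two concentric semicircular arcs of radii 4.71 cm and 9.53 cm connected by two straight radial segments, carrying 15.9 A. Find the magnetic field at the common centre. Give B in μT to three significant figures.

The radial connectors point toward the centre, so dl × r̂ = 0 and they contribute nothing.
Each semicircle gives μ₀I/(4R): inner arc 1.06×10⁻⁴ T, outer arc 5.24×10⁻⁵ T.
The two arcs carry current in opposite angular senses, so their fields oppose: B = |1.06×10⁻⁴ − 5.24×10⁻⁵| = 5.36×10⁻⁵ T.

B ≈ 53.6 μT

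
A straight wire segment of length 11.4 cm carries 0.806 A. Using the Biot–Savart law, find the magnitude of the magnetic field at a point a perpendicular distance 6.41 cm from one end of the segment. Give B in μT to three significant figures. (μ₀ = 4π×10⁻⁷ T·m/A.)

For a finite straight segment, B = (μ₀I/4πd)(sinθ₁ + sinθ₂), where θ₁, θ₂ are the angles from the perpendicular to each end.
The perpendicular foot is at one end, so the two end-offsets along the wire are 0 and L = 0.114 m.
sinθ₁ = 0/√(0²+0.0641²) = 0.0000; sinθ₂ = 0.114/√(0.114²+0.0641²) = 0.8717.
B = (4π×10⁻⁷ × 0.806) / (4π × 0.0641) × (0.0000 + 0.8717) = 1.10×10⁻⁶ T.

B ≈ 1.10 μT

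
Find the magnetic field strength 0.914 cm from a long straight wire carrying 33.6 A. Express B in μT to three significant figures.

For an infinitely long straight wire, B = μ₀I/(2πd).
B = (4π×10⁻⁷ × 33.6) / (2π × 0.00914) = 7.35×10⁻⁴ T.

B ≈ 735 μT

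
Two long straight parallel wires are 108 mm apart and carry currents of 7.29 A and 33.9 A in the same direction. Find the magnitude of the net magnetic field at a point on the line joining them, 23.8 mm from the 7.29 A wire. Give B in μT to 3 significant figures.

B ≈ 19.3 μT

Each long wire gives B = μ₀I/(2πd). Distances are d₁ = 0.0238 m and d₂ = 0.0842 m.
B₁ = 6.13×10⁻⁵ T, B₂ = 8.05×10⁻⁵ T.
Between parallel currents the two contributions point in opposite directions, so they subtract. B = |B₁ − B₂| = |6.13×10⁻⁵ − 8.05×10⁻⁵| = 1.93×10⁻⁵ T.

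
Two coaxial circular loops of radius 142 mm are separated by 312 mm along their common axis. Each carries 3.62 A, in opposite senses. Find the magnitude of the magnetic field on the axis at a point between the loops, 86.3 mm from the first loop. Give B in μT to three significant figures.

B ≈ 7.58 μT

Each loop contributes B = μ₀IR²/[2(R²+z²)^(3/2)] on the axis, with z measured from that loop.
Loop 1 (z = 0.0863 m): B₁ = 1.00×10⁻⁵ T. Loop 2 (z = 0.2257 m): B₂ = 2.42×10⁻⁶ T.
The fields oppose: B = |B₁ − B₂| = 7.58×10⁻⁶ T.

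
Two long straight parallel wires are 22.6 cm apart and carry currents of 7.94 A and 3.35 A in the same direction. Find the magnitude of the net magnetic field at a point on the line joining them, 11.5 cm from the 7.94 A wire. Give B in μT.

B ≈ 7.77 μT

Each long wire gives B = μ₀I/(2πd). Distances are d₁ = 0.115 m and d₂ = 0.111 m.
B₁ = 1.38×10⁻⁵ T, B₂ = 6.04×10⁻⁶ T.
Between parallel currents the two contributions point in opposite directions, so they subtract. B = |B₁ − B₂| = |1.38×10⁻⁵ − 6.04×10⁻⁶| = 7.77×10⁻⁶ T.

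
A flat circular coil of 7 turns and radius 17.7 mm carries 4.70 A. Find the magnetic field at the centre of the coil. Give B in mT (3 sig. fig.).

B ≈ 1.17 mT

For an N-turn flat coil, B = Nμ₀I/(2R) with R = 0.0177 m.
B = 7 × 1.67×10⁻⁴ T = 1.17×10⁻³ T.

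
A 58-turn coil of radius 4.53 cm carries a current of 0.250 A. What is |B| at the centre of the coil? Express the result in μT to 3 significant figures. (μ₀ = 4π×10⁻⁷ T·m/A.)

B ≈ 201 μT

For an N-turn flat coil, B = Nμ₀I/(2R) with R = 0.0453 m.
B = 58 × 3.47×10⁻⁶ T = 2.01×10⁻⁴ T.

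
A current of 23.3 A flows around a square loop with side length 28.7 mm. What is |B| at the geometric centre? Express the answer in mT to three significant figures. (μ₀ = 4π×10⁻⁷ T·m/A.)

B ≈ 0.918 mT

Each side is a finite straight segment at perpendicular distance d = a/(2 tan(π/4)) = 0.01435 m from the centre, with end-angles ±π/4.
One side contributes B₁ = (μ₀I/4πd)·2 sin(π/4) = 2.30×10⁻⁴ T.
All 4 sides add in the same direction: B = 4 × 2.30×10⁻⁴ = 9.18×10⁻⁴ T.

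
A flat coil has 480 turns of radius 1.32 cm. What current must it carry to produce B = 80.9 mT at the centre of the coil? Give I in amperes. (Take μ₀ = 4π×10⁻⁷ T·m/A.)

For an N-turn coil, B = Nμ₀I/(2R) with R = 0.0132 m, so I = 2RB/(Nμ₀) = 2 × 0.0132 × 8.09×10⁻² / (480 × 4π×10⁻⁷) = 3.54 A.

I ≈ 3.54 A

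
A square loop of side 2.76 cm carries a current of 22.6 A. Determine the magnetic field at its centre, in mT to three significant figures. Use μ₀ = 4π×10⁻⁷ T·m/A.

Each side is a finite straight segment at perpendicular distance d = a/(2 tan(π/4)) = 0.0138 m from the centre, with end-angles ±π/4.
One side contributes B₁ = (μ₀I/4πd)·2 sin(π/4) = 2.32×10⁻⁴ T.
All 4 sides add in the same direction: B = 4 × 2.32×10⁻⁴ = 9.26×10⁻⁴ T.

B ≈ 0.926 mT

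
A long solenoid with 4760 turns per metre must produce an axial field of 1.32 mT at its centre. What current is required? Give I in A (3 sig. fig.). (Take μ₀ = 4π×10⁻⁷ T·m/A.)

Inside a long solenoid B = μ₀nI with n = 4760 m⁻¹, so I = B/(μ₀n).
I = 1.32×10⁻³ / (4π×10⁻⁷ × 4760) = 0.221 A.

I ≈ 0.221 A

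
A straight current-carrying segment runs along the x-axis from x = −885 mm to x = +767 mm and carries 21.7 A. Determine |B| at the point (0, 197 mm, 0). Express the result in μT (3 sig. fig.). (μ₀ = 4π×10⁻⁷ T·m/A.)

For a finite straight segment, B = (μ₀I/4πd)(sinθ₁ + sinθ₂), where θ₁, θ₂ are the angles from the perpendicular to each end.
The perpendicular distance is d = 0.197 m; the end-offsets along the wire are a = 0.885 m and b = 0.767 m.
sinθ₁ = 0.885/√(0.885²+0.197²) = 0.9761; sinθ₂ = 0.767/√(0.767²+0.197²) = 0.9686.
B = (4π×10⁻⁷ × 21.7) / (4π × 0.197) × (0.9761 + 0.9686) = 2.14×10⁻⁵ T.

B ≈ 21.4 μT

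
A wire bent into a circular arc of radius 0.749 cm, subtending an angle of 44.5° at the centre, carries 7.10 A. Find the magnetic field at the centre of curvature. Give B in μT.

B ≈ 73.6 μT

The Biot–Savart field of a circular arc at its centre is B = μ₀Iφ/(4πR), with φ = 0.7767 rad.
B = (4π×10⁻⁷ × 7.10 × 0.7767) / (4π × 0.00749) = 7.36×10⁻⁵ T.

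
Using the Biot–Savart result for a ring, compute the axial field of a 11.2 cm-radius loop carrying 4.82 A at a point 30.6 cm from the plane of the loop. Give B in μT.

On the axis of a circular loop, B = μ₀IR² / [2(R²+z²)^(3/2)].
R² + z² = (0.112)² + (0.306)² = 0.1062 m², and (R²+z²)^(3/2) = 3.46×10⁻² m³.
B = (4π×10⁻⁷ × 4.82 × 0.01254) / (2 × 3.46×10⁻²) = 1.10×10⁻⁶ T.

B ≈ 1.10 μT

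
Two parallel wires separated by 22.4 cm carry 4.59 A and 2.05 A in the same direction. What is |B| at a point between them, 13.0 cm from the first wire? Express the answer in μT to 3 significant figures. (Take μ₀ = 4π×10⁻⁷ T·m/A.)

Each long wire gives B = μ₀I/(2πd). Distances are d₁ = 0.13 m and d₂ = 0.094 m.
B₁ = 7.06×10⁻⁶ T, B₂ = 4.36×10⁻⁶ T.
Between parallel currents the two contributions point in opposite directions, so they subtract. B = |B₁ − B₂| = |7.06×10⁻⁶ − 4.36×10⁻⁶| = 2.70×10⁻⁶ T.

B ≈ 2.70 μT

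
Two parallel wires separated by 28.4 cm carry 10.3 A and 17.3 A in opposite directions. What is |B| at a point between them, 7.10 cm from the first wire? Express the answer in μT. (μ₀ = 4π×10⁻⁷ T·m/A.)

B ≈ 45.3 μT

Each long wire gives B = μ₀I/(2πd). Distances are d₁ = 0.071 m and d₂ = 0.213 m.
B₁ = 2.90×10⁻⁵ T, B₂ = 1.62×10⁻⁵ T.
Between antiparallel currents both contributions point the same way, so they add. B = B₁ + B₂ = 2.90×10⁻⁵ + 1.62×10⁻⁵ = 4.53×10⁻⁵ T.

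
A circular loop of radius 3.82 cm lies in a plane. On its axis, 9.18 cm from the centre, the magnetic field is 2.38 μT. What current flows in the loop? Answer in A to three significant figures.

I ≈ 2.55 A

On the axis of a loop, B = μ₀IR²/[2(R²+z²)^(3/2)], so I = 2B(R²+z²)^(3/2)/(μ₀R²).
R² + z² = 0.001459 + 0.008427 = 0.009886 m²; raised to 3/2 gives 9.83×10⁻⁴ m³.
I = 2 × 2.38×10⁻⁶ × 9.83×10⁻⁴ / (1.26×10⁻⁶ × 0.001459) = 2.55 A.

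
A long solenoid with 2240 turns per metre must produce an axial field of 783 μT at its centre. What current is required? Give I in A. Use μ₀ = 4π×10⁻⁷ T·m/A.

Inside a long solenoid B = μ₀nI with n = 2240 m⁻¹, so I = B/(μ₀n).
I = 7.83×10⁻⁴ / (4π×10⁻⁷ × 2240) = 0.278 A.

I ≈ 0.278 A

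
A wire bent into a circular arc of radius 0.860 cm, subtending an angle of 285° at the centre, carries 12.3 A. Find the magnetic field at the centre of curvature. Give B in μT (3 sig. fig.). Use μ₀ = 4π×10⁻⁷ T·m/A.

The Biot–Savart field of a circular arc at its centre is B = μ₀Iφ/(4πR), with φ = 4.974 rad.
B = (4π×10⁻⁷ × 12.3 × 4.974) / (4π × 0.0086) = 7.11×10⁻⁴ T.

B ≈ 711 μT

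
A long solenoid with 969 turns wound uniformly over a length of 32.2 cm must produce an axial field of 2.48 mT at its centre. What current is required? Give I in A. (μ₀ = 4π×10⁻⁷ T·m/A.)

I ≈ 0.656 A

Inside a long solenoid B = μ₀nI with n = 3009 m⁻¹, so I = B/(μ₀n).
I = 2.48×10⁻³ / (4π×10⁻⁷ × 3009) = 0.656 A.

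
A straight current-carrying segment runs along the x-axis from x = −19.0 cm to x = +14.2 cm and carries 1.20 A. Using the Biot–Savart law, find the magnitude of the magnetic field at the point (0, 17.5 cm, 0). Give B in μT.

B ≈ 0.936 μT

For a finite straight segment, B = (μ₀I/4πd)(sinθ₁ + sinθ₂), where θ₁, θ₂ are the angles from the perpendicular to each end.
The perpendicular distance is d = 0.175 m; the end-offsets along the wire are a = 0.19 m and b = 0.142 m.
sinθ₁ = 0.19/√(0.19²+0.175²) = 0.7355; sinθ₂ = 0.142/√(0.142²+0.175²) = 0.6301.
B = (4π×10⁻⁷ × 1.20) / (4π × 0.175) × (0.7355 + 0.6301) = 9.36×10⁻⁷ T.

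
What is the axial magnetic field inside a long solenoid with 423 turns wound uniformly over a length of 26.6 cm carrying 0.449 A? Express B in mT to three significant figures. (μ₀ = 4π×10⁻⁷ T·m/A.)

Inside a long solenoid, B = μ₀nI with n = 1590 turns/m.
B = 4π×10⁻⁷ × 1590 × 0.449 = 8.97×10⁻⁴ T.

B ≈ 0.897 mT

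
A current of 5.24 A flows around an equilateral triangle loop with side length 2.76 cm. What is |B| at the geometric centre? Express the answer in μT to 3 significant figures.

B ≈ 342 μT

Each side is a finite straight segment at perpendicular distance d = a/(2 tan(π/3)) = 0.007967 m from the centre, with end-angles ±π/3.
One side contributes B₁ = (μ₀I/4πd)·2 sin(π/3) = 1.14×10⁻⁴ T.
All 3 sides add in the same direction: B = 3 × 1.14×10⁻⁴ = 3.42×10⁻⁴ T.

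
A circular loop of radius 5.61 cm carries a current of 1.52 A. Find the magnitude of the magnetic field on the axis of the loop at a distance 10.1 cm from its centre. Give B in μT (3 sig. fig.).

B ≈ 1.95 μT

On the axis of a circular loop, B = μ₀IR² / [2(R²+z²)^(3/2)].
R² + z² = (0.0561)² + (0.101)² = 0.01335 m², and (R²+z²)^(3/2) = 1.54×10⁻³ m³.
B = (4π×10⁻⁷ × 1.52 × 0.003147) / (2 × 1.54×10⁻³) = 1.95×10⁻⁶ T.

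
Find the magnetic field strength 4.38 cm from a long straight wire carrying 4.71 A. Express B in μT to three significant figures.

For an infinitely long straight wire, B = μ₀I/(2πd).
B = (4π×10⁻⁷ × 4.71) / (2π × 0.0438) = 2.15×10⁻⁵ T.

B ≈ 21.5 μT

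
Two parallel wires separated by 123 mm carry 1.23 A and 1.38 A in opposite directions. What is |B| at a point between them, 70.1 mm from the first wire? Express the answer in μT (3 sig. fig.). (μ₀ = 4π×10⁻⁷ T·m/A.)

B ≈ 8.73 μT

Each long wire gives B = μ₀I/(2πd). Distances are d₁ = 0.0701 m and d₂ = 0.0529 m.
B₁ = 3.51×10⁻⁶ T, B₂ = 5.22×10⁻⁶ T.
Between antiparallel currents both contributions point the same way, so they add. B = B₁ + B₂ = 3.51×10⁻⁶ + 5.22×10⁻⁶ = 8.73×10⁻⁶ T.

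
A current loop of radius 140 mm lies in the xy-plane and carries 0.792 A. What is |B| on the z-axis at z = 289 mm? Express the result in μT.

B ≈ 0.295 μT

On the axis of a circular loop, B = μ₀IR² / [2(R²+z²)^(3/2)].
R² + z² = (0.14)² + (0.289)² = 0.1031 m², and (R²+z²)^(3/2) = 3.31×10⁻² m³.
B = (4π×10⁻⁷ × 0.792 × 0.0196) / (2 × 3.31×10⁻²) = 2.95×10⁻⁷ T.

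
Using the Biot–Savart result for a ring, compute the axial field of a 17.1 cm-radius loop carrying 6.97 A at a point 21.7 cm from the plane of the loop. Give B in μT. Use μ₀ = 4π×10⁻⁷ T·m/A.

On the axis of a circular loop, B = μ₀IR² / [2(R²+z²)^(3/2)].
R² + z² = (0.171)² + (0.217)² = 0.07633 m², and (R²+z²)^(3/2) = 2.11×10⁻² m³.
B = (4π×10⁻⁷ × 6.97 × 0.02924) / (2 × 2.11×10⁻²) = 6.07×10⁻⁶ T.

B ≈ 6.07 μT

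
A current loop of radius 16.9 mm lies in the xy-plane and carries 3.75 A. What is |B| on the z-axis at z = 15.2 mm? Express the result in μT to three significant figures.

On the axis of a circular loop, B = μ₀IR² / [2(R²+z²)^(3/2)].
R² + z² = (0.0169)² + (0.0152)² = 0.0005167 m², and (R²+z²)^(3/2) = 1.17×10⁻⁵ m³.
B = (4π×10⁻⁷ × 3.75 × 0.0002856) / (2 × 1.17×10⁻⁵) = 5.73×10⁻⁵ T.

B ≈ 57.3 μT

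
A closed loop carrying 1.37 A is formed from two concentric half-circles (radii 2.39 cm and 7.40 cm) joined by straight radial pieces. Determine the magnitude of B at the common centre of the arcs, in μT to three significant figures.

B ≈ 12.2 μT

The radial connectors point toward the centre, so dl × r̂ = 0 and they contribute nothing.
Each semicircle gives μ₀I/(4R): inner arc 1.80×10⁻⁵ T, outer arc 5.82×10⁻⁶ T.
The two arcs carry current in opposite angular senses, so their fields oppose: B = |1.80×10⁻⁵ − 5.82×10⁻⁶| = 1.22×10⁻⁵ T.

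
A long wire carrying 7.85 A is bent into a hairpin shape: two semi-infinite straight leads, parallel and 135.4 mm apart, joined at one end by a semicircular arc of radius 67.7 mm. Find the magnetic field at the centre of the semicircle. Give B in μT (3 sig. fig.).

B ≈ 59.6 μT

The semicircular arc contributes B_arc = μ₀I·π/(4πR) = μ₀I/(4R) = 3.64×10⁻⁵ T.
Each semi-infinite lead is at perpendicular distance R = 0.0677 m from the centre, with the perpendicular foot at its near end, so it contributes μ₀I/(4πR); both point the same way, together 2.32×10⁻⁵ T.
Arc and leads all point the same direction: B = 3.64×10⁻⁵ + 2.32×10⁻⁵ = 5.96×10⁻⁵ T.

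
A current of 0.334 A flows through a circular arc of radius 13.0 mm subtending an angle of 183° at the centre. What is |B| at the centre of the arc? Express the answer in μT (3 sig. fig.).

B ≈ 8.21 μT

The Biot–Savart field of a circular arc at its centre is B = μ₀Iφ/(4πR), with φ = 3.194 rad.
B = (4π×10⁻⁷ × 0.334 × 3.194) / (4π × 0.013) = 8.21×10⁻⁶ T.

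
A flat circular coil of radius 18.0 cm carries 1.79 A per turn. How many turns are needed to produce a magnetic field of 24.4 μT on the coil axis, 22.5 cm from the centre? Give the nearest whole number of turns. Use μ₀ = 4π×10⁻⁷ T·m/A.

For an N-turn coil, B = Nμ₀IR²/[2(R²+z²)^(3/2)]. A single turn gives B₁ = 1.52×10⁻⁶ T with R = 0.18 m, z = 0.225 m.
N = B/B₁ = 2.44×10⁻⁵ / 1.52×10⁻⁶ = 16.02.

N = 16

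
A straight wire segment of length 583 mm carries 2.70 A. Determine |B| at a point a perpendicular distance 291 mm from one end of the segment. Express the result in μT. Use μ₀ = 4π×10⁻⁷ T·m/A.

B ≈ 0.830 μT

For a finite straight segment, B = (μ₀I/4πd)(sinθ₁ + sinθ₂), where θ₁, θ₂ are the angles from the perpendicular to each end.
The perpendicular foot is at one end, so the two end-offsets along the wire are 0 and L = 0.583 m.
sinθ₁ = 0/√(0²+0.291²) = 0.0000; sinθ₂ = 0.583/√(0.583²+0.291²) = 0.8947.
B = (4π×10⁻⁷ × 2.70) / (4π × 0.291) × (0.0000 + 0.8947) = 8.30×10⁻⁷ T.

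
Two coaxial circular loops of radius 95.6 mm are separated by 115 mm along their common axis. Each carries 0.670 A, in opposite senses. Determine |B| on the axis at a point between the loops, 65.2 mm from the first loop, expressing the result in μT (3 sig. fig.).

Each loop contributes B = μ₀IR²/[2(R²+z²)^(3/2)] on the axis, with z measured from that loop.
Loop 1 (z = 0.0652 m): B₁ = 2.48×10⁻⁶ T. Loop 2 (z = 0.0498 m): B₂ = 3.07×10⁻⁶ T.
The fields oppose: B = |B₁ − B₂| = 5.89×10⁻⁷ T.

B ≈ 0.589 μT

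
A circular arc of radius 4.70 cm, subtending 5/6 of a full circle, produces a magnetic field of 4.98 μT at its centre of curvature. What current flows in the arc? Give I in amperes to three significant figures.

For a circular arc, B = μ₀Iφ/(4πR) with φ in radians; here φ = 5.236 rad.
So I = 4πRB/(μ₀φ) = 4π × 0.047 × 4.98×10⁻⁶ / (4π×10⁻⁷ × 5.236) = 0.447 A.

I ≈ 0.447 A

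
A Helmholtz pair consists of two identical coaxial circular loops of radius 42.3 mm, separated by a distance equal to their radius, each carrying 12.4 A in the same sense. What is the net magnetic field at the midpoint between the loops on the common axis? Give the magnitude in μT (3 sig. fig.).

Each loop contributes B = μ₀IR²/[2(R²+z²)^(3/2)] on the axis, with z measured from that loop.
Loop 1 (z = 0.02115 m): B₁ = 1.32×10⁻⁴ T. Loop 2 (z = 0.02115 m): B₂ = 1.32×10⁻⁴ T.
The fields add: B = B₁ + B₂ = 2.64×10⁻⁴ T.

B ≈ 264 μT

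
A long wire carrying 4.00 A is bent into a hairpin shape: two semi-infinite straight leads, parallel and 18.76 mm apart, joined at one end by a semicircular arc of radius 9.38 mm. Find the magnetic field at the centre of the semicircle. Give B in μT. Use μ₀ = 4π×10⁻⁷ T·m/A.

B ≈ 219 μT

The semicircular arc contributes B_arc = μ₀I·π/(4πR) = μ₀I/(4R) = 1.34×10⁻⁴ T.
Each semi-infinite lead is at perpendicular distance R = 0.00938 m from the centre, with the perpendicular foot at its near end, so it contributes μ₀I/(4πR); both point the same way, together 8.53×10⁻⁵ T.
Arc and leads all point the same direction: B = 1.34×10⁻⁴ + 8.53×10⁻⁵ = 2.19×10⁻⁴ T.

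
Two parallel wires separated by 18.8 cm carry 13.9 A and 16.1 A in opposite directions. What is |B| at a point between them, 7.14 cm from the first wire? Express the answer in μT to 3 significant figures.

B ≈ 66.6 μT

Each long wire gives B = μ₀I/(2πd). Distances are d₁ = 0.0714 m and d₂ = 0.1166 m.
B₁ = 3.89×10⁻⁵ T, B₂ = 2.76×10⁻⁵ T.
Between antiparallel currents both contributions point the same way, so they add. B = B₁ + B₂ = 3.89×10⁻⁵ + 2.76×10⁻⁵ = 6.66×10⁻⁵ T.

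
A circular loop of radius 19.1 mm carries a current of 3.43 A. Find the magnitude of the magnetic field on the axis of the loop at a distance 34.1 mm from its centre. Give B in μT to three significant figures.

On the axis of a circular loop, B = μ₀IR² / [2(R²+z²)^(3/2)].
R² + z² = (0.0191)² + (0.0341)² = 0.001528 m², and (R²+z²)^(3/2) = 5.97×10⁻⁵ m³.
B = (4π×10⁻⁷ × 3.43 × 0.0003648) / (2 × 5.97×10⁻⁵) = 1.32×10⁻⁵ T.

B ≈ 13.2 μT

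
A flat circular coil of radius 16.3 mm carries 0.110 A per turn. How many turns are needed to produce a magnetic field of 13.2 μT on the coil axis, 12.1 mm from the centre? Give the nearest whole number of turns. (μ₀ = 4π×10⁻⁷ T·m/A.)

For an N-turn coil, B = Nμ₀IR²/[2(R²+z²)^(3/2)]. A single turn gives B₁ = 2.20×10⁻⁶ T with R = 0.0163 m, z = 0.0121 m.
N = B/B₁ = 1.32×10⁻⁵ / 2.20×10⁻⁶ = 6.01.

N = 6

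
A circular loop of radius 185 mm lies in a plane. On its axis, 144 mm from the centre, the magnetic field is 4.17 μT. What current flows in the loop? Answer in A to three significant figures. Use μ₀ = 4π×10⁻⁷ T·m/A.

I ≈ 2.50 A

On the axis of a loop, B = μ₀IR²/[2(R²+z²)^(3/2)], so I = 2B(R²+z²)^(3/2)/(μ₀R²).
R² + z² = 0.03422 + 0.02074 = 0.05496 m²; raised to 3/2 gives 1.29×10⁻² m³.
I = 2 × 4.17×10⁻⁶ × 1.29×10⁻² / (1.26×10⁻⁶ × 0.03422) = 2.50 A.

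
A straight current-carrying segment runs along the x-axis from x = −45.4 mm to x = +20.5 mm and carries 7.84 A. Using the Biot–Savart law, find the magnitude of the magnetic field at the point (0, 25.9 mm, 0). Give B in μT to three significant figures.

For a finite straight segment, B = (μ₀I/4πd)(sinθ₁ + sinθ₂), where θ₁, θ₂ are the angles from the perpendicular to each end.
The perpendicular distance is d = 0.0259 m; the end-offsets along the wire are a = 0.0454 m and b = 0.0205 m.
sinθ₁ = 0.0454/√(0.0454²+0.0259²) = 0.8686; sinθ₂ = 0.0205/√(0.0205²+0.0259²) = 0.6206.
B = (4π×10⁻⁷ × 7.84) / (4π × 0.0259) × (0.8686 + 0.6206) = 4.51×10⁻⁵ T.

B ≈ 45.1 μT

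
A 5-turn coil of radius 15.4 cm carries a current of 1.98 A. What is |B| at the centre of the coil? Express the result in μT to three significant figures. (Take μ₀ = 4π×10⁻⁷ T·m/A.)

B ≈ 40.4 μT

For an N-turn flat coil, B = Nμ₀I/(2R) with R = 0.154 m.
B = 5 × 8.08×10⁻⁶ T = 4.04×10⁻⁵ T.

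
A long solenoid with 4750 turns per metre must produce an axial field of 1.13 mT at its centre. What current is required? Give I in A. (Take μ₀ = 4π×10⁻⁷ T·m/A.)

Inside a long solenoid B = μ₀nI with n = 4750 m⁻¹, so I = B/(μ₀n).
I = 1.13×10⁻³ / (4π×10⁻⁷ × 4750) = 0.189 A.

I ≈ 0.189 A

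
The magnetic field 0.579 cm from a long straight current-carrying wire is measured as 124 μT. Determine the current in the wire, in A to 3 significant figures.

For a long straight wire B = μ₀I/(2πd), so I = 2πdB/μ₀.
I = 2π × 0.00579 × 1.24×10⁻⁴ / (4π×10⁻⁷) = 3.59 A.

I ≈ 3.59 A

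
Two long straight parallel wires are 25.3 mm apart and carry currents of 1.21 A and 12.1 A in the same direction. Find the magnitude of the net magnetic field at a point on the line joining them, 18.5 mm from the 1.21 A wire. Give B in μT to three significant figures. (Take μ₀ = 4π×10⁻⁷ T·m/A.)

Each long wire gives B = μ₀I/(2πd). Distances are d₁ = 0.0185 m and d₂ = 0.0068 m.
B₁ = 1.31×10⁻⁵ T, B₂ = 3.56×10⁻⁴ T.
Between parallel currents the two contributions point in opposite directions, so they subtract. B = |B₁ − B₂| = |1.31×10⁻⁵ − 3.56×10⁻⁴| = 3.43×10⁻⁴ T.

B ≈ 343 μT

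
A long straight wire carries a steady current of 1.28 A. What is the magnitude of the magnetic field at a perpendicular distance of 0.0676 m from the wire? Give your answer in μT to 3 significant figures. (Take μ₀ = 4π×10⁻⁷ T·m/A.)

For an infinitely long straight wire, B = μ₀I/(2πd).
B = (4π×10⁻⁷ × 1.28) / (2π × 0.0676) = 3.79×10⁻⁶ T.

B ≈ 3.79 μT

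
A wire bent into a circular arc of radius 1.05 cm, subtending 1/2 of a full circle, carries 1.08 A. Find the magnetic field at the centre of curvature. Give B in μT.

The Biot–Savart field of a circular arc at its centre is B = μ₀Iφ/(4πR), with φ = 3.142 rad.
B = (4π×10⁻⁷ × 1.08 × 3.142) / (4π × 0.0105) = 3.23×10⁻⁵ T.

B ≈ 32.3 μT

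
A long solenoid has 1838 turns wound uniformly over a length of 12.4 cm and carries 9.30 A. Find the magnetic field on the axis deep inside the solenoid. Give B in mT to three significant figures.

Inside a long solenoid, B = μ₀nI with n = 1.482×10⁴ turns/m.
B = 4π×10⁻⁷ × 1.482×10⁴ × 9.30 = 0.173 T.

B ≈ 173 mT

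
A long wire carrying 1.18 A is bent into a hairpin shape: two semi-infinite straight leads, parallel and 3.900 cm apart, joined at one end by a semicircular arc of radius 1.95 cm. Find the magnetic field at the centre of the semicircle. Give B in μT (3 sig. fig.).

The semicircular arc contributes B_arc = μ₀I·π/(4πR) = μ₀I/(4R) = 1.90×10⁻⁵ T.
Each semi-infinite lead is at perpendicular distance R = 0.0195 m from the centre, with the perpendicular foot at its near end, so it contributes μ₀I/(4πR); both point the same way, together 1.21×10⁻⁵ T.
Arc and leads all point the same direction: B = 1.90×10⁻⁵ + 1.21×10⁻⁵ = 3.11×10⁻⁵ T.

B ≈ 31.1 μT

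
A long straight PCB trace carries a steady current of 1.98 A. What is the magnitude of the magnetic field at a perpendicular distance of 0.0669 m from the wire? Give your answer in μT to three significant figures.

For an infinitely long straight wire, B = μ₀I/(2πd).
B = (4π×10⁻⁷ × 1.98) / (2π × 0.0669) = 5.92×10⁻⁶ T.

B ≈ 5.92 μT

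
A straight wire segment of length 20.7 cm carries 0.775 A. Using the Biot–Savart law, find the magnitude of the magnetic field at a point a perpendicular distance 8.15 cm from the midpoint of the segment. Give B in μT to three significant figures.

B ≈ 1.49 μT

For a finite straight segment, B = (μ₀I/4πd)(sinθ₁ + sinθ₂), where θ₁, θ₂ are the angles from the perpendicular to each end.
The perpendicular from the point meets the wire at its midpoint, so each end is L/2 = 0.1035 m away along the wire.
sinθ₁ = 0.1035/√(0.1035²+0.0815²) = 0.7857; sinθ₂ = 0.1035/√(0.1035²+0.0815²) = 0.7857.
B = (4π×10⁻⁷ × 0.775) / (4π × 0.0815) × (0.7857 + 0.7857) = 1.49×10⁻⁶ T.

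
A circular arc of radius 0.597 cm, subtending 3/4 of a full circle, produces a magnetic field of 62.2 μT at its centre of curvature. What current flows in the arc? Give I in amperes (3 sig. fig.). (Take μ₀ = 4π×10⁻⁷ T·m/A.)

For a circular arc, B = μ₀Iφ/(4πR) with φ in radians; here φ = 4.712 rad.
So I = 4πRB/(μ₀φ) = 4π × 0.00597 × 6.22×10⁻⁵ / (4π×10⁻⁷ × 4.712) = 0.788 A.

I ≈ 0.788 A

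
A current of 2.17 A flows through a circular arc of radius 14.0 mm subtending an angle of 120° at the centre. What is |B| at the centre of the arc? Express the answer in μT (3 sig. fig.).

The Biot–Savart field of a circular arc at its centre is B = μ₀Iφ/(4πR), with φ = 2.094 rad.
B = (4π×10⁻⁷ × 2.17 × 2.094) / (4π × 0.014) = 3.25×10⁻⁵ T.

B ≈ 32.5 μT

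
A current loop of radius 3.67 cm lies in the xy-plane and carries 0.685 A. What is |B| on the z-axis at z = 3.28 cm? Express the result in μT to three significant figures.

B ≈ 4.86 μT

On the axis of a circular loop, B = μ₀IR² / [2(R²+z²)^(3/2)].
R² + z² = (0.0367)² + (0.0328)² = 0.002423 m², and (R²+z²)^(3/2) = 1.19×10⁻⁴ m³.
B = (4π×10⁻⁷ × 0.685 × 0.001347) / (2 × 1.19×10⁻⁴) = 4.86×10⁻⁶ T.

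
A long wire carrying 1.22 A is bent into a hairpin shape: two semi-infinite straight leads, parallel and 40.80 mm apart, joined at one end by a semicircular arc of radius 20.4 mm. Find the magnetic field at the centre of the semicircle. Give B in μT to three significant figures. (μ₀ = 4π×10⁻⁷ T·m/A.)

The semicircular arc contributes B_arc = μ₀I·π/(4πR) = μ₀I/(4R) = 1.88×10⁻⁵ T.
Each semi-infinite lead is at perpendicular distance R = 0.0204 m from the centre, with the perpendicular foot at its near end, so it contributes μ₀I/(4πR); both point the same way, together 1.20×10⁻⁵ T.
Arc and leads all point the same direction: B = 1.88×10⁻⁵ + 1.20×10⁻⁵ = 3.07×10⁻⁵ T.

B ≈ 30.7 μT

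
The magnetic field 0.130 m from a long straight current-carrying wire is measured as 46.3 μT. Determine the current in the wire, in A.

I ≈ 30.1 A

For a long straight wire B = μ₀I/(2πd), so I = 2πdB/μ₀.
I = 2π × 0.13 × 4.63×10⁻⁵ / (4π×10⁻⁷) = 30.1 A.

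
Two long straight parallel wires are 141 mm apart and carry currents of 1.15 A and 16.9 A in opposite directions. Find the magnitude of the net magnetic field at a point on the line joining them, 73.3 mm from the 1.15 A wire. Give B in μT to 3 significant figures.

Each long wire gives B = μ₀I/(2πd). Distances are d₁ = 0.0733 m and d₂ = 0.0677 m.
B₁ = 3.14×10⁻⁶ T, B₂ = 4.99×10⁻⁵ T.
Between antiparallel currents both contributions point the same way, so they add. B = B₁ + B₂ = 3.14×10⁻⁶ + 4.99×10⁻⁵ = 5.31×10⁻⁵ T.

B ≈ 53.1 μT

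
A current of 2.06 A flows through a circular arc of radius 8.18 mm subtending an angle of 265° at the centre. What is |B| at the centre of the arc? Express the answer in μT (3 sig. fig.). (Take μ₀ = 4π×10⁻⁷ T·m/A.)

B ≈ 116 μT

The Biot–Savart field of a circular arc at its centre is B = μ₀Iφ/(4πR), with φ = 4.625 rad.
B = (4π×10⁻⁷ × 2.06 × 4.625) / (4π × 0.00818) = 1.16×10⁻⁴ T.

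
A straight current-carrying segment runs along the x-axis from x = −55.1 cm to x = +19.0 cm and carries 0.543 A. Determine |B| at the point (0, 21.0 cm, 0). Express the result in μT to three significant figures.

For a finite straight segment, B = (μ₀I/4πd)(sinθ₁ + sinθ₂), where θ₁, θ₂ are the angles from the perpendicular to each end.
The perpendicular distance is d = 0.21 m; the end-offsets along the wire are a = 0.551 m and b = 0.19 m.
sinθ₁ = 0.551/√(0.551²+0.21²) = 0.9344; sinθ₂ = 0.19/√(0.19²+0.21²) = 0.6709.
B = (4π×10⁻⁷ × 0.543) / (4π × 0.21) × (0.9344 + 0.6709) = 4.15×10⁻⁷ T.

B ≈ 0.415 μT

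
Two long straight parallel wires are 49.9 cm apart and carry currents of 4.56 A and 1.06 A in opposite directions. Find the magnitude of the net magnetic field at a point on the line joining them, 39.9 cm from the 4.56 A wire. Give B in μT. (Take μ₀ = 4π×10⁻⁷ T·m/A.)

Each long wire gives B = μ₀I/(2πd). Distances are d₁ = 0.399 m and d₂ = 0.1 m.
B₁ = 2.29×10⁻⁶ T, B₂ = 2.12×10⁻⁶ T.
Between antiparallel currents both contributions point the same way, so they add. B = B₁ + B₂ = 2.29×10⁻⁶ + 2.12×10⁻⁶ = 4.41×10⁻⁶ T.

B ≈ 4.41 μT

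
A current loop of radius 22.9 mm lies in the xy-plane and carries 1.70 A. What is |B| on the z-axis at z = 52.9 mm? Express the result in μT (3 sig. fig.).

B ≈ 2.92 μT

On the axis of a circular loop, B = μ₀IR² / [2(R²+z²)^(3/2)].
R² + z² = (0.0229)² + (0.0529)² = 0.003323 m², and (R²+z²)^(3/2) = 1.92×10⁻⁴ m³.
B = (4π×10⁻⁷ × 1.70 × 0.0005244) / (2 × 1.92×10⁻⁴) = 2.92×10⁻⁶ T.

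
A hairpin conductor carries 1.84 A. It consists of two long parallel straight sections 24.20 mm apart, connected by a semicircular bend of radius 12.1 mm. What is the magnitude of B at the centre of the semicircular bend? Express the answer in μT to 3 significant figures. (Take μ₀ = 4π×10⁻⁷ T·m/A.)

The semicircular arc contributes B_arc = μ₀I·π/(4πR) = μ₀I/(4R) = 4.78×10⁻⁵ T.
Each semi-infinite lead is at perpendicular distance R = 0.0121 m from the centre, with the perpendicular foot at its near end, so it contributes μ₀I/(4πR); both point the same way, together 3.04×10⁻⁵ T.
Arc and leads all point the same direction: B = 4.78×10⁻⁵ + 3.04×10⁻⁵ = 7.82×10⁻⁵ T.

B ≈ 78.2 μT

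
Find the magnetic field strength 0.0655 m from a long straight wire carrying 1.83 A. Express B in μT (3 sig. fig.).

For an infinitely long straight wire, B = μ₀I/(2πd).
B = (4π×10⁻⁷ × 1.83) / (2π × 0.0655) = 5.59×10⁻⁶ T.

B ≈ 5.59 μT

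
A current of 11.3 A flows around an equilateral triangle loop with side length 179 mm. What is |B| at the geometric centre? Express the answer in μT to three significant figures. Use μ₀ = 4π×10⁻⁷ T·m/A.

Each side is a finite straight segment at perpendicular distance d = a/(2 tan(π/3)) = 0.05167 m from the centre, with end-angles ±π/3.
One side contributes B₁ = (μ₀I/4πd)·2 sin(π/3) = 3.79×10⁻⁵ T.
All 3 sides add in the same direction: B = 3 × 3.79×10⁻⁵ = 1.14×10⁻⁴ T.

B ≈ 114 μT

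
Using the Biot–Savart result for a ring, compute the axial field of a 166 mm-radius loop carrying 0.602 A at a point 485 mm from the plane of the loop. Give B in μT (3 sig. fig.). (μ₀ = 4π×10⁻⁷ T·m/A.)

B ≈ 0.0774 μT

On the axis of a circular loop, B = μ₀IR² / [2(R²+z²)^(3/2)].
R² + z² = (0.166)² + (0.485)² = 0.2628 m², and (R²+z²)^(3/2) = 0.135 m³.
B = (4π×10⁻⁷ × 0.602 × 0.02756) / (2 × 0.135) = 7.74×10⁻⁸ T.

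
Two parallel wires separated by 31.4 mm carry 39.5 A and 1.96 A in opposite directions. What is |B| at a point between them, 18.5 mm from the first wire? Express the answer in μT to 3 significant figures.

B ≈ 457 μT

Each long wire gives B = μ₀I/(2πd). Distances are d₁ = 0.0185 m and d₂ = 0.0129 m.
B₁ = 4.27×10⁻⁴ T, B₂ = 3.04×10⁻⁵ T.
Between antiparallel currents both contributions point the same way, so they add. B = B₁ + B₂ = 4.27×10⁻⁴ + 3.04×10⁻⁵ = 4.57×10⁻⁴ T.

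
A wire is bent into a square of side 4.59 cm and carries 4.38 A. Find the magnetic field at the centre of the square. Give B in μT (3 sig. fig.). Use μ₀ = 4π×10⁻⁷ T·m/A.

B ≈ 108 μT

Each side is a finite straight segment at perpendicular distance d = a/(2 tan(π/4)) = 0.02295 m from the centre, with end-angles ±π/4.
One side contributes B₁ = (μ₀I/4πd)·2 sin(π/4) = 2.70×10⁻⁵ T.
All 4 sides add in the same direction: B = 4 × 2.70×10⁻⁵ = 1.08×10⁻⁴ T.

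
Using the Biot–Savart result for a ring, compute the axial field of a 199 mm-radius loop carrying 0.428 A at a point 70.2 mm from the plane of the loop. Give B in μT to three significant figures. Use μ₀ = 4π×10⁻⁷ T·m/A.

B ≈ 1.13 μT

On the axis of a circular loop, B = μ₀IR² / [2(R²+z²)^(3/2)].
R² + z² = (0.199)² + (0.0702)² = 0.04453 m², and (R²+z²)^(3/2) = 9.40×10⁻³ m³.
B = (4π×10⁻⁷ × 0.428 × 0.0396) / (2 × 9.40×10⁻³) = 1.13×10⁻⁶ T.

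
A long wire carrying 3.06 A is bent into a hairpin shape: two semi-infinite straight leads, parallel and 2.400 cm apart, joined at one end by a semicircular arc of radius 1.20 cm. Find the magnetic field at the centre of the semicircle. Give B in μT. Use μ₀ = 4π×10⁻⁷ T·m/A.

B ≈ 131 μT

The semicircular arc contributes B_arc = μ₀I·π/(4πR) = μ₀I/(4R) = 8.01×10⁻⁵ T.
Each semi-infinite lead is at perpendicular distance R = 0.012 m from the centre, with the perpendicular foot at its near end, so it contributes μ₀I/(4πR); both point the same way, together 5.10×10⁻⁵ T.
Arc and leads all point the same direction: B = 8.01×10⁻⁵ + 5.10×10⁻⁵ = 1.31×10⁻⁴ T.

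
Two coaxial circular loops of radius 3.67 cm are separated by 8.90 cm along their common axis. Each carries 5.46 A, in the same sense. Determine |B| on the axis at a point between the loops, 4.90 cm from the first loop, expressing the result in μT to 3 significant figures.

Each loop contributes B = μ₀IR²/[2(R²+z²)^(3/2)] on the axis, with z measured from that loop.
Loop 1 (z = 0.049 m): B₁ = 2.01×10⁻⁵ T. Loop 2 (z = 0.04 m): B₂ = 2.89×10⁻⁵ T.
The fields add: B = B₁ + B₂ = 4.90×10⁻⁵ T.

B ≈ 49.0 μT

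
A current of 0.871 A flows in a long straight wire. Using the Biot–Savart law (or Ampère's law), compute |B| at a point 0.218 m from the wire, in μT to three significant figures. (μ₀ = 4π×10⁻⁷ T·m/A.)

For an infinitely long straight wire, B = μ₀I/(2πd).
B = (4π×10⁻⁷ × 0.871) / (2π × 0.218) = 7.99×10⁻⁷ T.

B ≈ 0.799 μT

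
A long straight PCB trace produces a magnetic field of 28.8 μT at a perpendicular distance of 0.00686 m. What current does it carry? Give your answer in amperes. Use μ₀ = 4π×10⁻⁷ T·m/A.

For a long straight wire B = μ₀I/(2πd), so I = 2πdB/μ₀.
I = 2π × 0.00686 × 2.88×10⁻⁵ / (4π×10⁻⁷) = 0.988 A.

I ≈ 0.988 A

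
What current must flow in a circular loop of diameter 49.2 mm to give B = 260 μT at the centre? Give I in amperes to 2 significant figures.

I ≈ 10 A

At the centre of a circular loop B = μ₀I/(2R), so I = 2RB/μ₀.
With R = 0.0246 m, I = 2 × 0.0246 × 2.60×10⁻⁴ / (4π×10⁻⁷) = 10.2 A.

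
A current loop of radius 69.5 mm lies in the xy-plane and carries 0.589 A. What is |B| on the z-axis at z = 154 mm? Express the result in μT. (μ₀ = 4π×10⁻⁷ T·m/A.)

B ≈ 0.371 μT

On the axis of a circular loop, B = μ₀IR² / [2(R²+z²)^(3/2)].
R² + z² = (0.0695)² + (0.154)² = 0.02855 m², and (R²+z²)^(3/2) = 4.82×10⁻³ m³.
B = (4π×10⁻⁷ × 0.589 × 0.00483) / (2 × 4.82×10⁻³) = 3.71×10⁻⁷ T.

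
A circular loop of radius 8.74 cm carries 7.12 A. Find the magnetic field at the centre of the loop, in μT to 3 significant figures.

B ≈ 51.2 μT

At the centre of a circular loop the Biot–Savart law gives B = μ₀I/(2R).
B = (4π×10⁻⁷ × 7.12) / (2 × 0.0874) = 5.12×10⁻⁵ T.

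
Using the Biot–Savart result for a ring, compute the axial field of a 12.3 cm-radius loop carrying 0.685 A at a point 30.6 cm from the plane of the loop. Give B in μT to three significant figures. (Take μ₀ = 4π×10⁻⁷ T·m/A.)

B ≈ 0.182 μT

On the axis of a circular loop, B = μ₀IR² / [2(R²+z²)^(3/2)].
R² + z² = (0.123)² + (0.306)² = 0.1088 m², and (R²+z²)^(3/2) = 3.59×10⁻² m³.
B = (4π×10⁻⁷ × 0.685 × 0.01513) / (2 × 3.59×10⁻²) = 1.82×10⁻⁷ T.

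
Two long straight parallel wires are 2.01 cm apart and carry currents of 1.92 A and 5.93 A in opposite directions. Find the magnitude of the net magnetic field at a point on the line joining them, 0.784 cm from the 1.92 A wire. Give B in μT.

Each long wire gives B = μ₀I/(2πd). Distances are d₁ = 0.00784 m and d₂ = 0.01226 m.
B₁ = 4.90×10⁻⁵ T, B₂ = 9.67×10⁻⁵ T.
Between antiparallel currents both contributions point the same way, so they add. B = B₁ + B₂ = 4.90×10⁻⁵ + 9.67×10⁻⁵ = 1.46×10⁻⁴ T.

B ≈ 146 μT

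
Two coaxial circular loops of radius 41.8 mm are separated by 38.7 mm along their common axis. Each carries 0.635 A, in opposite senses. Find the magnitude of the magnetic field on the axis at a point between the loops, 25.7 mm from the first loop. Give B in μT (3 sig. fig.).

Each loop contributes B = μ₀IR²/[2(R²+z²)^(3/2)] on the axis, with z measured from that loop.
Loop 1 (z = 0.0257 m): B₁ = 5.90×10⁻⁶ T. Loop 2 (z = 0.013 m): B₂ = 8.31×10⁻⁶ T.
The fields oppose: B = |B₁ − B₂| = 2.41×10⁻⁶ T.

B ≈ 2.41 μT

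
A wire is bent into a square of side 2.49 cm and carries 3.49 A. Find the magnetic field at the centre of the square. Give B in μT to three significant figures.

B ≈ 159 μT

Each side is a finite straight segment at perpendicular distance d = a/(2 tan(π/4)) = 0.01245 m from the centre, with end-angles ±π/4.
One side contributes B₁ = (μ₀I/4πd)·2 sin(π/4) = 3.96×10⁻⁵ T.
All 4 sides add in the same direction: B = 4 × 3.96×10⁻⁵ = 1.59×10⁻⁴ T.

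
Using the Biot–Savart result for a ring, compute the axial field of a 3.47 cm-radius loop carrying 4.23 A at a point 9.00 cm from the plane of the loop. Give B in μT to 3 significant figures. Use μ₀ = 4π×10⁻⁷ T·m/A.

On the axis of a circular loop, B = μ₀IR² / [2(R²+z²)^(3/2)].
R² + z² = (0.0347)² + (0.09)² = 0.009304 m², and (R²+z²)^(3/2) = 8.97×10⁻⁴ m³.
B = (4π×10⁻⁷ × 4.23 × 0.001204) / (2 × 8.97×10⁻⁴) = 3.57×10⁻⁶ T.

B ≈ 3.57 μT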